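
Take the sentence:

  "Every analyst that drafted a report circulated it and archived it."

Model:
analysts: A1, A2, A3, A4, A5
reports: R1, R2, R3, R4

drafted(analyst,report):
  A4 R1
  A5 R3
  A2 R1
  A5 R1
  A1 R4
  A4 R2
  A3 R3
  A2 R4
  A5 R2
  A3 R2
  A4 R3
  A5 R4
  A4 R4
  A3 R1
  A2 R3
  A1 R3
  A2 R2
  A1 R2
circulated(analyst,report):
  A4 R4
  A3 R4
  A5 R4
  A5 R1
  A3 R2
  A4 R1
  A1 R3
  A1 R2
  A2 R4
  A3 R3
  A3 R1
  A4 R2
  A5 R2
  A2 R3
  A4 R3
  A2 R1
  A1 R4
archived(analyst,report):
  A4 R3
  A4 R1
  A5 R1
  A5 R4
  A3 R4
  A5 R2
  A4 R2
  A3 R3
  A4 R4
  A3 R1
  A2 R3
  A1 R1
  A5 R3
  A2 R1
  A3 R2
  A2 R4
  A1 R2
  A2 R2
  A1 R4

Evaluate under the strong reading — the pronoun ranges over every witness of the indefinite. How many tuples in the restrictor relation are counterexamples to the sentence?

"it" takes "a report" as antecedent — a donkey pronoun bound across the clause boundary.
Strong reading: for every (a,r) with drafted(a,r), circulated(a,r) ∧ archived(a,r).
Restrictor pairs: (A1,R2) ✓  (A1,R3) ✗  (A1,R4) ✓  (A2,R1) ✓  (A2,R2) ✗  (A2,R3) ✓  (A2,R4) ✓  (A3,R1) ✓  (A3,R2) ✓  (A3,R3) ✓  (A4,R1) ✓  (A4,R2) ✓  (A4,R3) ✓  (A4,R4) ✓  (A5,R1) ✓  (A5,R2) ✓  (A5,R3) ✗  (A5,R4) ✓
Counterexamples (restrictor pairs failing the scope): 3.

3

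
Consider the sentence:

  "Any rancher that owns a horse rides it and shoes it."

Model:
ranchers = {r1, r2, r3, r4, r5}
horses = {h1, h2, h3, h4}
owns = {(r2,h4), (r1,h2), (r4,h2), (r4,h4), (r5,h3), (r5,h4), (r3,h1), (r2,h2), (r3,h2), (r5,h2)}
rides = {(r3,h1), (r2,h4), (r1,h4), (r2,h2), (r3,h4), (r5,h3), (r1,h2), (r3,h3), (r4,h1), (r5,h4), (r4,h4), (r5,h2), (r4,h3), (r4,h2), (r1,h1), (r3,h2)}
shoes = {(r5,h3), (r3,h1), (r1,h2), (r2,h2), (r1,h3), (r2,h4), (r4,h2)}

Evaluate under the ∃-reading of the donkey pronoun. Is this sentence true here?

"it" takes "a horse" as antecedent — a donkey pronoun bound across the clause boundary.
Weak reading: every rancher r with some owns-horse has at least one owns-horse h such that rides(r,h) ∧ shoes(r,h).
Per rancher: r1:✓  r2:✓  r3:✓  r4:✓  r5:✓
Every rancher in the restrictor has a witness.

True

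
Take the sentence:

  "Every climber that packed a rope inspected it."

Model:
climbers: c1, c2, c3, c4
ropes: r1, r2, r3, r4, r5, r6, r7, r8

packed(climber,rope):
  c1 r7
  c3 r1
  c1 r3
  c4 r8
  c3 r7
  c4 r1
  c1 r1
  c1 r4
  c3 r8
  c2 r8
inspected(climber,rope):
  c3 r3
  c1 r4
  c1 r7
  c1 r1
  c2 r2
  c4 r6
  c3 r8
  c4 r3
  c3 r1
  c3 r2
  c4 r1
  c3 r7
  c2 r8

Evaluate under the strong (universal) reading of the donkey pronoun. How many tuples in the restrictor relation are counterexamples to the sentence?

2

"it" takes "a rope" as antecedent — a donkey pronoun bound across the clause boundary.
Strong reading: for every (c,r) with packed(c,r), inspected(c,r).
Restrictor pairs: (c1,r1) ✓  (c1,r3) ✗  (c1,r4) ✓  (c1,r7) ✓  (c2,r8) ✓  (c3,r1) ✓  (c3,r7) ✓  (c3,r8) ✓  (c4,r1) ✓  (c4,r8) ✗
Counterexamples (restrictor pairs failing the scope): 2.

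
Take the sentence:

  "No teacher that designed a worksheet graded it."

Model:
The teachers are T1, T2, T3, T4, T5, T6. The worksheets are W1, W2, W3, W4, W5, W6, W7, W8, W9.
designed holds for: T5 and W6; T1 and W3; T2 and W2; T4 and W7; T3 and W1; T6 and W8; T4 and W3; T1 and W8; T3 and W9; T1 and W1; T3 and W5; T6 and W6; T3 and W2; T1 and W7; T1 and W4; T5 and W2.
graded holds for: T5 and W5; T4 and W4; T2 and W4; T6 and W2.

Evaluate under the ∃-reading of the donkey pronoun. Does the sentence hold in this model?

True

"it" takes "a worksheet" as antecedent — a donkey pronoun bound across the clause boundary.
Truth condition: for no (t,w) with designed(t,w) does graded(t,w) hold.
Restrictor pairs — does the scope hold? (T1,W1):fails  (T1,W3):fails  (T1,W4):fails  (T1,W7):fails  (T1,W8):fails  (T2,W2):fails  (T3,W1):fails  (T3,W2):fails  (T3,W5):fails  (T3,W9):fails  (T4,W3):fails  (T4,W7):fails  (T5,W2):fails  (T5,W6):fails  (T6,W6):fails  (T6,W8):fails
Scope holds for no restrictor pair, so the sentence is true.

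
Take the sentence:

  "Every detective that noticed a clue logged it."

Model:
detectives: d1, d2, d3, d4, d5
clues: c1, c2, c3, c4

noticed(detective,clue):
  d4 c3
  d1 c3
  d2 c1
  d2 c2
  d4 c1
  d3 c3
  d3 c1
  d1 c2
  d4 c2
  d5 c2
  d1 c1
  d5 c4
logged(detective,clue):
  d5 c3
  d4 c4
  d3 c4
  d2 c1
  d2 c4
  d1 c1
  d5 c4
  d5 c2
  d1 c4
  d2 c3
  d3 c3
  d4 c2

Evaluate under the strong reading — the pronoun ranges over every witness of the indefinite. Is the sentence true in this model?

False

"it" takes "a clue" as antecedent — a donkey pronoun bound across the clause boundary.
Strong reading: for every (d,c) with noticed(d,c), logged(d,c).
Restrictor pairs: (d1,c1) ✓  (d1,c2) ✗  (d1,c3) ✗  (d2,c1) ✓  (d2,c2) ✗  (d3,c1) ✗  (d3,c3) ✓  (d4,c1) ✗  (d4,c2) ✓  (d4,c3) ✗  (d5,c2) ✓  (d5,c4) ✓
Counterexample: (d1,c2) is in noticed but fails the scope.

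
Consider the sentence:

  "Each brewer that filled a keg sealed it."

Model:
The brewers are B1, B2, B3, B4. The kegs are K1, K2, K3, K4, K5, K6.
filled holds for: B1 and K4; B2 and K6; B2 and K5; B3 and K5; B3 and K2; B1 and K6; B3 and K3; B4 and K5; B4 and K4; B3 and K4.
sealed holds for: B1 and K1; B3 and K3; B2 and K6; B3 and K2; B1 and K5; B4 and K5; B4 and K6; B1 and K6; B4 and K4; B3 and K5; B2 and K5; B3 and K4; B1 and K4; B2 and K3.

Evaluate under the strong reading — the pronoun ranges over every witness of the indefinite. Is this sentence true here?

True

"it" takes "a keg" as antecedent — a donkey pronoun bound across the clause boundary.
Strong reading: for every (b,k) with filled(b,k), sealed(b,k).
Restrictor pairs: (B1,K4) ✓  (B1,K6) ✓  (B2,K5) ✓  (B2,K6) ✓  (B3,K2) ✓  (B3,K3) ✓  (B3,K4) ✓  (B3,K5) ✓  (B4,K4) ✓  (B4,K5) ✓
Every restrictor pair satisfies the scope.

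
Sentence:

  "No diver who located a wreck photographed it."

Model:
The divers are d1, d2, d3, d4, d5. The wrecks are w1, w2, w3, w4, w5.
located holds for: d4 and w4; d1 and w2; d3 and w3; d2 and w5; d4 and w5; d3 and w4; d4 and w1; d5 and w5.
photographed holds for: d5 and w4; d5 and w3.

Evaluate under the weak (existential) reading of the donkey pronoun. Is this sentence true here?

"it" takes "a wreck" as antecedent — a donkey pronoun bound across the clause boundary.
Truth condition: for no (d,w) with located(d,w) does photographed(d,w) hold.
Restrictor pairs — does the scope hold? (d1,w2):fails  (d2,w5):fails  (d3,w3):fails  (d3,w4):fails  (d4,w1):fails  (d4,w4):fails  (d4,w5):fails  (d5,w5):fails
Scope holds for no restrictor pair, so the sentence is true.

True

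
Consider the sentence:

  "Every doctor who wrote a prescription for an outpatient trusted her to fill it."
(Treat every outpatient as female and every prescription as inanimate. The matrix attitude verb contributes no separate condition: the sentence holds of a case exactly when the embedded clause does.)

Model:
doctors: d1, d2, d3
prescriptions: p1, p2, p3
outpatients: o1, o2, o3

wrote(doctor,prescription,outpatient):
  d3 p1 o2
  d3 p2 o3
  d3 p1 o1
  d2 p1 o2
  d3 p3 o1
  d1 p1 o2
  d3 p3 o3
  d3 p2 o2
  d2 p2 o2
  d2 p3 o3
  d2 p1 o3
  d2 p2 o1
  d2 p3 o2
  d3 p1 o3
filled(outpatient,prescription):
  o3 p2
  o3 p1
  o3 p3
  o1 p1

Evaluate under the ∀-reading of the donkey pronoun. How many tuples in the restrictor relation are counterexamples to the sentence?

8

"her" takes "an outpatient" as antecedent and "it" takes "a prescription"; both are donkey pronouns co-varying with the restrictor.
Strong reading: for every (d,p,o) with wrote(d,p,o), filled(o,p).
Restrictor triples: (d1,p1,o2)→filled(o2,p1) ✗  (d2,p1,o2)→filled(o2,p1) ✗  (d2,p1,o3)→filled(o3,p1) ✓  (d2,p2,o1)→filled(o1,p2) ✗  (d2,p2,o2)→filled(o2,p2) ✗  (d2,p3,o2)→filled(o2,p3) ✗  (d2,p3,o3)→filled(o3,p3) ✓  (d3,p1,o1)→filled(o1,p1) ✓  (d3,p1,o2)→filled(o2,p1) ✗  (d3,p1,o3)→filled(o3,p1) ✓  (d3,p2,o2)→filled(o2,p2) ✗  (d3,p2,o3)→filled(o3,p2) ✓  (d3,p3,o1)→filled(o1,p3) ✗  (d3,p3,o3)→filled(o3,p3) ✓
Counterexamples (restrictor triples failing the scope): 8.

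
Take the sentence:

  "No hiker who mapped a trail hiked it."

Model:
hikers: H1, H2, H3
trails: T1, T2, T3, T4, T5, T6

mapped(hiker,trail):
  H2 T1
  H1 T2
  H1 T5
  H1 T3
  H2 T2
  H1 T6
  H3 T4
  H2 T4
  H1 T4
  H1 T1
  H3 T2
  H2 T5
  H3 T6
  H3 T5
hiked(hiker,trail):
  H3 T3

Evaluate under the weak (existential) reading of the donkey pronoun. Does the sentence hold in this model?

True

"it" takes "a trail" as antecedent — a donkey pronoun bound across the clause boundary.
Truth condition: for no (h,t) with mapped(h,t) does hiked(h,t) hold.
Restrictor pairs — does the scope hold? (H1,T1):fails  (H1,T2):fails  (H1,T3):fails  (H1,T4):fails  (H1,T5):fails  (H1,T6):fails  (H2,T1):fails  (H2,T2):fails  (H2,T4):fails  (H2,T5):fails  (H3,T2):fails  (H3,T4):fails  (H3,T5):fails  (H3,T6):fails
Scope holds for no restrictor pair, so the sentence is true.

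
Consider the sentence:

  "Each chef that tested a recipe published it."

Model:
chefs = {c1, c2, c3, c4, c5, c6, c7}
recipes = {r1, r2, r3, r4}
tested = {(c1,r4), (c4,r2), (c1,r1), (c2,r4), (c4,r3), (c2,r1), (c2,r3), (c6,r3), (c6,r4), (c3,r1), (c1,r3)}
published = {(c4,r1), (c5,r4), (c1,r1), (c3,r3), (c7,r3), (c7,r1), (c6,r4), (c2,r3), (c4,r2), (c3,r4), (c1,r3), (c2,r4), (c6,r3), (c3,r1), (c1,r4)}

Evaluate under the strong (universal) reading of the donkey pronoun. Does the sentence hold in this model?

False

"it" takes "a recipe" as antecedent — a donkey pronoun bound across the clause boundary.
Strong reading: for every (c,r) with tested(c,r), published(c,r).
Restrictor pairs: (c1,r1) ✓  (c1,r3) ✓  (c1,r4) ✓  (c2,r1) ✗  (c2,r3) ✓  (c2,r4) ✓  (c3,r1) ✓  (c4,r2) ✓  (c4,r3) ✗  (c6,r3) ✓  (c6,r4) ✓
Counterexample: (c2,r1) is in tested but fails the scope.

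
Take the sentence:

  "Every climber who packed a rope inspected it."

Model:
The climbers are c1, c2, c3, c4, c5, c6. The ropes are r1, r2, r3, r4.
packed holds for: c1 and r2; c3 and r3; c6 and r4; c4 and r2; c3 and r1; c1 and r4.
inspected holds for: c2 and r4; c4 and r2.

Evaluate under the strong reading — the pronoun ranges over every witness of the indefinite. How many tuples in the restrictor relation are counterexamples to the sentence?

5

"it" takes "a rope" as antecedent — a donkey pronoun bound across the clause boundary.
Strong reading: for every (c,r) with packed(c,r), inspected(c,r).
Restrictor pairs: (c1,r2) ✗  (c1,r4) ✗  (c3,r1) ✗  (c3,r3) ✗  (c4,r2) ✓  (c6,r4) ✗
Counterexamples (restrictor pairs failing the scope): 5.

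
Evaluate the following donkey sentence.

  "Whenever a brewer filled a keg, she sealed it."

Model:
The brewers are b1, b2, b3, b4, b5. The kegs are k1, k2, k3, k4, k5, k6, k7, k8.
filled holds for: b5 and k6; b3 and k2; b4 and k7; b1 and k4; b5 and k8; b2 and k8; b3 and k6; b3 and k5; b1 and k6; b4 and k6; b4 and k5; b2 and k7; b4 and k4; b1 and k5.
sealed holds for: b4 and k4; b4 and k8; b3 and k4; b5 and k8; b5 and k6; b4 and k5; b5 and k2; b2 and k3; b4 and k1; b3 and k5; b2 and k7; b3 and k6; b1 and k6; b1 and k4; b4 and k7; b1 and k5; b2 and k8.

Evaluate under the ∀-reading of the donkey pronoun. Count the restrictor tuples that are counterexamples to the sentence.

"it" takes "a keg" as antecedent — a donkey pronoun bound across the clause boundary.
Strong reading: for every (b,k) with filled(b,k), sealed(b,k).
Restrictor pairs: (b1,k4) ✓  (b1,k5) ✓  (b1,k6) ✓  (b2,k7) ✓  (b2,k8) ✓  (b3,k2) ✗  (b3,k5) ✓  (b3,k6) ✓  (b4,k4) ✓  (b4,k5) ✓  (b4,k6) ✗  (b4,k7) ✓  (b5,k6) ✓  (b5,k8) ✓
Counterexamples (restrictor pairs failing the scope): 2.

2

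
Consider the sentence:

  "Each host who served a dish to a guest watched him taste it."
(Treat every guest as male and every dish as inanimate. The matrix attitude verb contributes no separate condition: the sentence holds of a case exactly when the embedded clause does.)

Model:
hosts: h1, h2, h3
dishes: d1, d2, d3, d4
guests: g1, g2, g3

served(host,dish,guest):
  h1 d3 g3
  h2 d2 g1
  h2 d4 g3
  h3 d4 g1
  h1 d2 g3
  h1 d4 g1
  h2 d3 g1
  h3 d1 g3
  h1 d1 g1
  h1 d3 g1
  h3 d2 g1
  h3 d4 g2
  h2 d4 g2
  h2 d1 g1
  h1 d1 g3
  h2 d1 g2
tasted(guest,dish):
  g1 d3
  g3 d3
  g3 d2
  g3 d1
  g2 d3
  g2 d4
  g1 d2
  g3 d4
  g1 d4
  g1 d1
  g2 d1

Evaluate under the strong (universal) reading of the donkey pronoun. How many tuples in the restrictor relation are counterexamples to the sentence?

0

"him" takes "a guest" as antecedent and "it" takes "a dish"; both are donkey pronouns co-varying with the restrictor.
Strong reading: for every (h,d,g) with served(h,d,g), tasted(g,d).
Restrictor triples: (h1,d1,g1)→tasted(g1,d1) ✓  (h1,d1,g3)→tasted(g3,d1) ✓  (h1,d2,g3)→tasted(g3,d2) ✓  (h1,d3,g1)→tasted(g1,d3) ✓  (h1,d3,g3)→tasted(g3,d3) ✓  (h1,d4,g1)→tasted(g1,d4) ✓  (h2,d1,g1)→tasted(g1,d1) ✓  (h2,d1,g2)→tasted(g2,d1) ✓  (h2,d2,g1)→tasted(g1,d2) ✓  (h2,d3,g1)→tasted(g1,d3) ✓  (h2,d4,g2)→tasted(g2,d4) ✓  (h2,d4,g3)→tasted(g3,d4) ✓  (h3,d1,g3)→tasted(g3,d1) ✓  (h3,d2,g1)→tasted(g1,d2) ✓  (h3,d4,g1)→tasted(g1,d4) ✓  (h3,d4,g2)→tasted(g2,d4) ✓
Counterexamples (restrictor triples failing the scope): 0.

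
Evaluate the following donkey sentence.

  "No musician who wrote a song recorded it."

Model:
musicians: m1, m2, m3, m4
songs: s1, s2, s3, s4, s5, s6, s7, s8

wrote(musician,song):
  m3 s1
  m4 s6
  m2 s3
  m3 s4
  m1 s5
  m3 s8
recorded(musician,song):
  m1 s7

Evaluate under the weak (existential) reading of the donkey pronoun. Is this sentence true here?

True

"it" takes "a song" as antecedent — a donkey pronoun bound across the clause boundary.
Truth condition: for no (m,s) with wrote(m,s) does recorded(m,s) hold.
Restrictor pairs — does the scope hold? (m1,s5):fails  (m2,s3):fails  (m3,s1):fails  (m3,s4):fails  (m3,s8):fails  (m4,s6):fails
Scope holds for no restrictor pair, so the sentence is true.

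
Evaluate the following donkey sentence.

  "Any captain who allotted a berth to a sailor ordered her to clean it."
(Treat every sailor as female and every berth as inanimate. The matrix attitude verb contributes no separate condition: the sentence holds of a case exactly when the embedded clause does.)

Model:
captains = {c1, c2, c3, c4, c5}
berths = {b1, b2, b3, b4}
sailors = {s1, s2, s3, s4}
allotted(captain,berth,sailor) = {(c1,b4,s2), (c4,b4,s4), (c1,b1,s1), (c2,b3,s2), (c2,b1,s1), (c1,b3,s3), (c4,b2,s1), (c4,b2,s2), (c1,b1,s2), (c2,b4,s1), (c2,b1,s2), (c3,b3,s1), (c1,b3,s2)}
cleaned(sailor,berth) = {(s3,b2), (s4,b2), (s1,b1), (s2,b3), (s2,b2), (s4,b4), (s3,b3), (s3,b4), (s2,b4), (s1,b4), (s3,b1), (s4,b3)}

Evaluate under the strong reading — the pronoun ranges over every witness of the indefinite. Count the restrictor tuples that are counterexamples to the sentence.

4

"her" takes "a sailor" as antecedent and "it" takes "a berth"; both are donkey pronouns co-varying with the restrictor.
Strong reading: for every (c,b,s) with allotted(c,b,s), cleaned(s,b).
Restrictor triples: (c1,b1,s1)→cleaned(s1,b1) ✓  (c1,b1,s2)→cleaned(s2,b1) ✗  (c1,b3,s2)→cleaned(s2,b3) ✓  (c1,b3,s3)→cleaned(s3,b3) ✓  (c1,b4,s2)→cleaned(s2,b4) ✓  (c2,b1,s1)→cleaned(s1,b1) ✓  (c2,b1,s2)→cleaned(s2,b1) ✗  (c2,b3,s2)→cleaned(s2,b3) ✓  (c2,b4,s1)→cleaned(s1,b4) ✓  (c3,b3,s1)→cleaned(s1,b3) ✗  (c4,b2,s1)→cleaned(s1,b2) ✗  (c4,b2,s2)→cleaned(s2,b2) ✓  (c4,b4,s4)→cleaned(s4,b4) ✓
Counterexamples (restrictor triples failing the scope): 4.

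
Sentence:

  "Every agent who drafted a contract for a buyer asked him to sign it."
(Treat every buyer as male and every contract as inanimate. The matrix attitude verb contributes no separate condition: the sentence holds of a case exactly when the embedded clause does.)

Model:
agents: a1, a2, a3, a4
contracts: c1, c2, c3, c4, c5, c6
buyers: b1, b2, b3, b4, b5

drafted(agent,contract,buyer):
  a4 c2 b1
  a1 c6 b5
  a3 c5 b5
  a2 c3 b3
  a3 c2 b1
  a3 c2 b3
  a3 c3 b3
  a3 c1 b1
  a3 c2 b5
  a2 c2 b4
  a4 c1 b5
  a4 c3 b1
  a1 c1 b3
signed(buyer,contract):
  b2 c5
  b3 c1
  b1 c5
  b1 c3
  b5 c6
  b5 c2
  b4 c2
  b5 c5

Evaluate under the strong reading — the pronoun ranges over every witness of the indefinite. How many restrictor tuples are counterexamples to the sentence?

"him" takes "a buyer" as antecedent and "it" takes "a contract"; both are donkey pronouns co-varying with the restrictor.
Strong reading: for every (a,c,b) with drafted(a,c,b), signed(b,c).
Restrictor triples: (a1,c1,b3)→signed(b3,c1) ✓  (a1,c6,b5)→signed(b5,c6) ✓  (a2,c2,b4)→signed(b4,c2) ✓  (a2,c3,b3)→signed(b3,c3) ✗  (a3,c1,b1)→signed(b1,c1) ✗  (a3,c2,b1)→signed(b1,c2) ✗  (a3,c2,b3)→signed(b3,c2) ✗  (a3,c2,b5)→signed(b5,c2) ✓  (a3,c3,b3)→signed(b3,c3) ✗  (a3,c5,b5)→signed(b5,c5) ✓  (a4,c1,b5)→signed(b5,c1) ✗  (a4,c2,b1)→signed(b1,c2) ✗  (a4,c3,b1)→signed(b1,c3) ✓
Counterexamples (restrictor triples failing the scope): 7.

7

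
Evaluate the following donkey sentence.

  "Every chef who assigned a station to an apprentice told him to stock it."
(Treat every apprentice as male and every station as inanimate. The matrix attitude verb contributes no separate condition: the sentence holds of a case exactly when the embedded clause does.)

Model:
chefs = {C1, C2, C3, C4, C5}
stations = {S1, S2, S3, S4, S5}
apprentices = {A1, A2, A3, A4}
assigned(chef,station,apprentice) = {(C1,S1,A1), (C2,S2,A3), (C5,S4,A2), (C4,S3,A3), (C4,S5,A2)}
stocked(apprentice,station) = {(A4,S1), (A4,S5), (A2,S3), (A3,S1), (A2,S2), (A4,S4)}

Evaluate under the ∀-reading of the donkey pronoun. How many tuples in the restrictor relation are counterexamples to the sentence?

"him" takes "an apprentice" as antecedent and "it" takes "a station"; both are donkey pronouns co-varying with the restrictor.
Strong reading: for every (c,s,a) with assigned(c,s,a), stocked(a,s).
Restrictor triples: (C1,S1,A1)→stocked(A1,S1) ✗  (C2,S2,A3)→stocked(A3,S2) ✗  (C4,S3,A3)→stocked(A3,S3) ✗  (C4,S5,A2)→stocked(A2,S5) ✗  (C5,S4,A2)→stocked(A2,S4) ✗
Counterexamples (restrictor triples failing the scope): 5.

5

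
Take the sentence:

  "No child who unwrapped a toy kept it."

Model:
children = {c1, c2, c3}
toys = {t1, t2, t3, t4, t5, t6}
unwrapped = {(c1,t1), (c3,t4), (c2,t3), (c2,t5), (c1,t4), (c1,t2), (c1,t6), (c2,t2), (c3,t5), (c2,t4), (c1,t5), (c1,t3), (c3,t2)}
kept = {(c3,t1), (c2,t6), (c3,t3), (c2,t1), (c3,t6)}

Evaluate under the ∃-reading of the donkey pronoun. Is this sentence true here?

"it" takes "a toy" as antecedent — a donkey pronoun bound across the clause boundary.
Truth condition: for no (c,t) with unwrapped(c,t) does kept(c,t) hold.
Restrictor pairs — does the scope hold? (c1,t1):fails  (c1,t2):fails  (c1,t3):fails  (c1,t4):fails  (c1,t5):fails  (c1,t6):fails  (c2,t2):fails  (c2,t3):fails  (c2,t4):fails  (c2,t5):fails  (c3,t2):fails  (c3,t4):fails  (c3,t5):fails
Scope holds for no restrictor pair, so the sentence is true.

True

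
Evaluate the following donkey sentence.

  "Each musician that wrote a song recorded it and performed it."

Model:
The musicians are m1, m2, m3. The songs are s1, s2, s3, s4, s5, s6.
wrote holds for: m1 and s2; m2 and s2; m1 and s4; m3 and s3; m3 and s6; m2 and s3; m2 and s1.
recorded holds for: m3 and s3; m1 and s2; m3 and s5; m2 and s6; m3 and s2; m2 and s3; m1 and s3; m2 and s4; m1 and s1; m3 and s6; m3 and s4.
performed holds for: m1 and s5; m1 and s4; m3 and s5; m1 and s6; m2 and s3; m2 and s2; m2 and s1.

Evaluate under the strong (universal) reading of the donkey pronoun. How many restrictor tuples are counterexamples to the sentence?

"it" takes "a song" as antecedent — a donkey pronoun bound across the clause boundary.
Strong reading: for every (m,s) with wrote(m,s), recorded(m,s) ∧ performed(m,s).
Restrictor pairs: (m1,s2) ✗  (m1,s4) ✗  (m2,s1) ✗  (m2,s2) ✗  (m2,s3) ✓  (m3,s3) ✗  (m3,s6) ✗
Counterexamples (restrictor pairs failing the scope): 6.

6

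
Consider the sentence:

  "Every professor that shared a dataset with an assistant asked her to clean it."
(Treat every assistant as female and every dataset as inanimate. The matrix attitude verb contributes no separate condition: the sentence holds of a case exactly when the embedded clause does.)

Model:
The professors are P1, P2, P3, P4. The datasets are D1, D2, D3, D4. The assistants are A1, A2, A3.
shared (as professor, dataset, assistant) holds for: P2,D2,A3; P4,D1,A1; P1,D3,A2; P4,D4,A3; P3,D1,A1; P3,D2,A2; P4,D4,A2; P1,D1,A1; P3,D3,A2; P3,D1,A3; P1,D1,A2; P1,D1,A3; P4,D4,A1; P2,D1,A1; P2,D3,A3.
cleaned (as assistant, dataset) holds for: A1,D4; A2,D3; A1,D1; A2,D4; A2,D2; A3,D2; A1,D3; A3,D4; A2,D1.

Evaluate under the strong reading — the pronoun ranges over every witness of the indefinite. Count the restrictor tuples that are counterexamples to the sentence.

3

"her" takes "an assistant" as antecedent and "it" takes "a dataset"; both are donkey pronouns co-varying with the restrictor.
Strong reading: for every (p,d,a) with shared(p,d,a), cleaned(a,d).
Restrictor triples: (P1,D1,A1)→cleaned(A1,D1) ✓  (P1,D1,A2)→cleaned(A2,D1) ✓  (P1,D1,A3)→cleaned(A3,D1) ✗  (P1,D3,A2)→cleaned(A2,D3) ✓  (P2,D1,A1)→cleaned(A1,D1) ✓  (P2,D2,A3)→cleaned(A3,D2) ✓  (P2,D3,A3)→cleaned(A3,D3) ✗  (P3,D1,A1)→cleaned(A1,D1) ✓  (P3,D1,A3)→cleaned(A3,D1) ✗  (P3,D2,A2)→cleaned(A2,D2) ✓  (P3,D3,A2)→cleaned(A2,D3) ✓  (P4,D1,A1)→cleaned(A1,D1) ✓  (P4,D4,A1)→cleaned(A1,D4) ✓  (P4,D4,A2)→cleaned(A2,D4) ✓  (P4,D4,A3)→cleaned(A3,D4) ✓
Counterexamples (restrictor triples failing the scope): 3.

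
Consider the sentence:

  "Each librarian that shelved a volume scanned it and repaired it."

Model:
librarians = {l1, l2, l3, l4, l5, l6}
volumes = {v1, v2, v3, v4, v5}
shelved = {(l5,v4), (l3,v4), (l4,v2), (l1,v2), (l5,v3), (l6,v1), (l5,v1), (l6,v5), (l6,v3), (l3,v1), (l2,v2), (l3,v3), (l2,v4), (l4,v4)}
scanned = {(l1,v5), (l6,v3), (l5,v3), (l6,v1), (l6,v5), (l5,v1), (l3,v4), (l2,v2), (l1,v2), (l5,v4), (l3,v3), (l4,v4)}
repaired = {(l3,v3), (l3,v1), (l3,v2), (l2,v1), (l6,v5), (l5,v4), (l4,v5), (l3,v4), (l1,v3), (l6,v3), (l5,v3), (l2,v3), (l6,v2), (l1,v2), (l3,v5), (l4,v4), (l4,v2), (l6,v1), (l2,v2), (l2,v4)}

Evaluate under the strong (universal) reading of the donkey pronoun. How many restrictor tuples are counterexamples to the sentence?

"it" takes "a volume" as antecedent — a donkey pronoun bound across the clause boundary.
Strong reading: for every (l,v) with shelved(l,v), scanned(l,v) ∧ repaired(l,v).
Restrictor pairs: (l1,v2) ✓  (l2,v2) ✓  (l2,v4) ✗  (l3,v1) ✗  (l3,v3) ✓  (l3,v4) ✓  (l4,v2) ✗  (l4,v4) ✓  (l5,v1) ✗  (l5,v3) ✓  (l5,v4) ✓  (l6,v1) ✓  (l6,v3) ✓  (l6,v5) ✓
Counterexamples (restrictor pairs failing the scope): 4.

4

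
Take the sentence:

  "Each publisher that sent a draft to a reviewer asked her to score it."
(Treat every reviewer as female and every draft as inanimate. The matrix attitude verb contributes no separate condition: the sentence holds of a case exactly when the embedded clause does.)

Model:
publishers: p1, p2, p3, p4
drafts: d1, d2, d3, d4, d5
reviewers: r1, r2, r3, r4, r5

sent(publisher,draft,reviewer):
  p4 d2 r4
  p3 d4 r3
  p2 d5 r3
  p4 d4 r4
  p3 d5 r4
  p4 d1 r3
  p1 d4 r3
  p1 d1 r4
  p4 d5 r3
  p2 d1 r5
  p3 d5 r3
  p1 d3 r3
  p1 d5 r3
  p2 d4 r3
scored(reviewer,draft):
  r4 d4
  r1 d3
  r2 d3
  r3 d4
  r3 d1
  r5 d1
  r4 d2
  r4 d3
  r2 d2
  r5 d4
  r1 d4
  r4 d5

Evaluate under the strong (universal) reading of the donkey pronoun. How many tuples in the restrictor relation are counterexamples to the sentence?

6

"her" takes "a reviewer" as antecedent and "it" takes "a draft"; both are donkey pronouns co-varying with the restrictor.
Strong reading: for every (p,d,r) with sent(p,d,r), scored(r,d).
Restrictor triples: (p1,d1,r4)→scored(r4,d1) ✗  (p1,d3,r3)→scored(r3,d3) ✗  (p1,d4,r3)→scored(r3,d4) ✓  (p1,d5,r3)→scored(r3,d5) ✗  (p2,d1,r5)→scored(r5,d1) ✓  (p2,d4,r3)→scored(r3,d4) ✓  (p2,d5,r3)→scored(r3,d5) ✗  (p3,d4,r3)→scored(r3,d4) ✓  (p3,d5,r3)→scored(r3,d5) ✗  (p3,d5,r4)→scored(r4,d5) ✓  (p4,d1,r3)→scored(r3,d1) ✓  (p4,d2,r4)→scored(r4,d2) ✓  (p4,d4,r4)→scored(r4,d4) ✓  (p4,d5,r3)→scored(r3,d5) ✗
Counterexamples (restrictor triples failing the scope): 6.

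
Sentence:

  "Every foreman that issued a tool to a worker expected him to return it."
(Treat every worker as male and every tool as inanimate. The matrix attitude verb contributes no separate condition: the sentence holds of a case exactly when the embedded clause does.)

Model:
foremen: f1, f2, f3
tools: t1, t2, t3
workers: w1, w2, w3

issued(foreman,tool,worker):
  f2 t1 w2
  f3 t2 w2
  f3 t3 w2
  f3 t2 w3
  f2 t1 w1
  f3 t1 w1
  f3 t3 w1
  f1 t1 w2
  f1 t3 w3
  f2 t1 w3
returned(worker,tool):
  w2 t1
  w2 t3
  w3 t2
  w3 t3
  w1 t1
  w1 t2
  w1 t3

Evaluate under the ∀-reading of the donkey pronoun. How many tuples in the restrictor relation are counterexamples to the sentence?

"him" takes "a worker" as antecedent and "it" takes "a tool"; both are donkey pronouns co-varying with the restrictor.
Strong reading: for every (f,t,w) with issued(f,t,w), returned(w,t).
Restrictor triples: (f1,t1,w2)→returned(w2,t1) ✓  (f1,t3,w3)→returned(w3,t3) ✓  (f2,t1,w1)→returned(w1,t1) ✓  (f2,t1,w2)→returned(w2,t1) ✓  (f2,t1,w3)→returned(w3,t1) ✗  (f3,t1,w1)→returned(w1,t1) ✓  (f3,t2,w2)→returned(w2,t2) ✗  (f3,t2,w3)→returned(w3,t2) ✓  (f3,t3,w1)→returned(w1,t3) ✓  (f3,t3,w2)→returned(w2,t3) ✓
Counterexamples (restrictor triples failing the scope): 2.

2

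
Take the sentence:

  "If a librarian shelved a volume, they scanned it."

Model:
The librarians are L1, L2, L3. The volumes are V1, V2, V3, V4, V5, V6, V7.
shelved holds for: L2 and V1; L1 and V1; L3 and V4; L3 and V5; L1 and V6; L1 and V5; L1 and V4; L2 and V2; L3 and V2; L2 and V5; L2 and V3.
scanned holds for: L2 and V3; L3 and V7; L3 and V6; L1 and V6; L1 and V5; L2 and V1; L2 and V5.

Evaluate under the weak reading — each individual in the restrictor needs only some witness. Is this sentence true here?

"it" takes "a volume" as antecedent — a donkey pronoun bound across the clause boundary.
Weak reading: every librarian l with some shelved-volume has at least one shelved-volume v such that scanned(l,v).
Per librarian: L1:✓  L2:✓  L3:✗
L3 has no witness among its shelved-volumes.

False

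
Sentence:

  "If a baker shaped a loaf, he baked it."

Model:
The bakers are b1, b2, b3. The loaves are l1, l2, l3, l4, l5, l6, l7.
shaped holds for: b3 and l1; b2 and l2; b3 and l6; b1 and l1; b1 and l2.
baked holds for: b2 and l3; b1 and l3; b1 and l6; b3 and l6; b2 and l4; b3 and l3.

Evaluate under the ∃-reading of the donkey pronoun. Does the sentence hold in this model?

"it" takes "a loaf" as antecedent — a donkey pronoun bound across the clause boundary.
Weak reading: every baker b with some shaped-loaf has at least one shaped-loaf l such that baked(b,l).
Per baker: b1:✗  b2:✗  b3:✓
b1 has no witness among its shaped-loaves.

False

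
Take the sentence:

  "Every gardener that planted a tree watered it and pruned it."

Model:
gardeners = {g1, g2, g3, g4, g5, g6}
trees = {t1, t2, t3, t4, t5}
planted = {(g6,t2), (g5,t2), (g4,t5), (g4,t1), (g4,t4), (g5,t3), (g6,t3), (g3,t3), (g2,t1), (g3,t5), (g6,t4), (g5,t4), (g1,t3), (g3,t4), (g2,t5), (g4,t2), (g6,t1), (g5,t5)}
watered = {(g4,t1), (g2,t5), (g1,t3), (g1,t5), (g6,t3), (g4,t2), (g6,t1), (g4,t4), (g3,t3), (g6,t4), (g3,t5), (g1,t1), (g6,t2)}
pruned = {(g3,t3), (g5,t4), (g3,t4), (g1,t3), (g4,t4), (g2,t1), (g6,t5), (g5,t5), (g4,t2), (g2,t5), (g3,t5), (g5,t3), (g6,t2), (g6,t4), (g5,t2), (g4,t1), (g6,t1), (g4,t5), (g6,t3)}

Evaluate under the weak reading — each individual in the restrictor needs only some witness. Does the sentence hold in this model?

False

"it" takes "a tree" as antecedent — a donkey pronoun bound across the clause boundary.
Weak reading: every gardener g with some planted-tree has at least one planted-tree t such that watered(g,t) ∧ pruned(g,t).
Per gardener: g1:✓  g2:✓  g3:✓  g4:✓  g5:✗  g6:✓
g5 has no witness among its planted-trees.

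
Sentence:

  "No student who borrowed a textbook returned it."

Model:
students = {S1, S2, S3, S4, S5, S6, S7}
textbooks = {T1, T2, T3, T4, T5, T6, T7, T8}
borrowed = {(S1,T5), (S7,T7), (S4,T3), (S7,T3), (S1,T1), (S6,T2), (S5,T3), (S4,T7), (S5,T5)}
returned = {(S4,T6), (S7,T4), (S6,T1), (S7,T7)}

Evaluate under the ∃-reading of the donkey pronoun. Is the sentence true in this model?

False

"it" takes "a textbook" as antecedent — a donkey pronoun bound across the clause boundary.
Truth condition: for no (s,t) with borrowed(s,t) does returned(s,t) hold.
Restrictor pairs — does the scope hold? (S1,T1):fails  (S1,T5):fails  (S4,T3):fails  (S4,T7):fails  (S5,T3):fails  (S5,T5):fails  (S6,T2):fails  (S7,T3):fails  (S7,T7):holds
Scope holds for 1 pair(s), so the sentence is false.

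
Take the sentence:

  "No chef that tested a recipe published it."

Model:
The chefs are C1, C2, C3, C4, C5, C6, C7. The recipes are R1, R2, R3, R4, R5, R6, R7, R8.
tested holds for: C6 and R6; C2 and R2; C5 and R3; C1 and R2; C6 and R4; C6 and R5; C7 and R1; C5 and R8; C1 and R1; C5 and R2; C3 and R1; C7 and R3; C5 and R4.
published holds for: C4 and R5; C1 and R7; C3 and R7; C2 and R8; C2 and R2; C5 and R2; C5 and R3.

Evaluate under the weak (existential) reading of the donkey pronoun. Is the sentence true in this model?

False

"it" takes "a recipe" as antecedent — a donkey pronoun bound across the clause boundary.
Truth condition: for no (c,r) with tested(c,r) does published(c,r) hold.
Restrictor pairs — does the scope hold? (C1,R1):fails  (C1,R2):fails  (C2,R2):holds  (C3,R1):fails  (C5,R2):holds  (C5,R3):holds  (C5,R4):fails  (C5,R8):fails  (C6,R4):fails  (C6,R5):fails  (C6,R6):fails  (C7,R1):fails  (C7,R3):fails
Scope holds for 3 pair(s), so the sentence is false.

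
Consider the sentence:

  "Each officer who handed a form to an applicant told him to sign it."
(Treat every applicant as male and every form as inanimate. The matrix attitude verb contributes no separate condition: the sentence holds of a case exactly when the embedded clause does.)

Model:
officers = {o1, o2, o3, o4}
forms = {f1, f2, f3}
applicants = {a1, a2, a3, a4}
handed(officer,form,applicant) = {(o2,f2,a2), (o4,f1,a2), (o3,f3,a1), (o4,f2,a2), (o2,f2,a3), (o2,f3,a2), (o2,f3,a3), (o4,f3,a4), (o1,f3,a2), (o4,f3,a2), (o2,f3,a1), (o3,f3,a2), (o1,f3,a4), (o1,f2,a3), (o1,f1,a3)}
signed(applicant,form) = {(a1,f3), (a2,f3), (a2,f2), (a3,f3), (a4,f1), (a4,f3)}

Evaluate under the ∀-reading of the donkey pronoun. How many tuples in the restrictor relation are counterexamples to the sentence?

4

"him" takes "an applicant" as antecedent and "it" takes "a form"; both are donkey pronouns co-varying with the restrictor.
Strong reading: for every (o,f,a) with handed(o,f,a), signed(a,f).
Restrictor triples: (o1,f1,a3)→signed(a3,f1) ✗  (o1,f2,a3)→signed(a3,f2) ✗  (o1,f3,a2)→signed(a2,f3) ✓  (o1,f3,a4)→signed(a4,f3) ✓  (o2,f2,a2)→signed(a2,f2) ✓  (o2,f2,a3)→signed(a3,f2) ✗  (o2,f3,a1)→signed(a1,f3) ✓  (o2,f3,a2)→signed(a2,f3) ✓  (o2,f3,a3)→signed(a3,f3) ✓  (o3,f3,a1)→signed(a1,f3) ✓  (o3,f3,a2)→signed(a2,f3) ✓  (o4,f1,a2)→signed(a2,f1) ✗  (o4,f2,a2)→signed(a2,f2) ✓  (o4,f3,a2)→signed(a2,f3) ✓  (o4,f3,a4)→signed(a4,f3) ✓
Counterexamples (restrictor triples failing the scope): 4.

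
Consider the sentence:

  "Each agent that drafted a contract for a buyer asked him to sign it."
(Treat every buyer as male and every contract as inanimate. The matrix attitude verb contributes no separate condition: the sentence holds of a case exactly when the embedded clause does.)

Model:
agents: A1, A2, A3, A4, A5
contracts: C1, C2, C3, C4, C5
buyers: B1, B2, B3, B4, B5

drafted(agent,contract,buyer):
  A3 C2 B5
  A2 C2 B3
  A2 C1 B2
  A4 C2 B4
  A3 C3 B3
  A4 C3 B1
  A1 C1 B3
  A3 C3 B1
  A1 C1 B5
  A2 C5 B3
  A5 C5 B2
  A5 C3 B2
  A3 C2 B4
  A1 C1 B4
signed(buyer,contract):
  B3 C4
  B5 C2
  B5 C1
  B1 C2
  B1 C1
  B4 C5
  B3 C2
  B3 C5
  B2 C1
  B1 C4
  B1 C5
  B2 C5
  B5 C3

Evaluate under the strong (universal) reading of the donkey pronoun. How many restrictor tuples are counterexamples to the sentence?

8

"him" takes "a buyer" as antecedent and "it" takes "a contract"; both are donkey pronouns co-varying with the restrictor.
Strong reading: for every (a,c,b) with drafted(a,c,b), signed(b,c).
Restrictor triples: (A1,C1,B3)→signed(B3,C1) ✗  (A1,C1,B4)→signed(B4,C1) ✗  (A1,C1,B5)→signed(B5,C1) ✓  (A2,C1,B2)→signed(B2,C1) ✓  (A2,C2,B3)→signed(B3,C2) ✓  (A2,C5,B3)→signed(B3,C5) ✓  (A3,C2,B4)→signed(B4,C2) ✗  (A3,C2,B5)→signed(B5,C2) ✓  (A3,C3,B1)→signed(B1,C3) ✗  (A3,C3,B3)→signed(B3,C3) ✗  (A4,C2,B4)→signed(B4,C2) ✗  (A4,C3,B1)→signed(B1,C3) ✗  (A5,C3,B2)→signed(B2,C3) ✗  (A5,C5,B2)→signed(B2,C5) ✓
Counterexamples (restrictor triples failing the scope): 8.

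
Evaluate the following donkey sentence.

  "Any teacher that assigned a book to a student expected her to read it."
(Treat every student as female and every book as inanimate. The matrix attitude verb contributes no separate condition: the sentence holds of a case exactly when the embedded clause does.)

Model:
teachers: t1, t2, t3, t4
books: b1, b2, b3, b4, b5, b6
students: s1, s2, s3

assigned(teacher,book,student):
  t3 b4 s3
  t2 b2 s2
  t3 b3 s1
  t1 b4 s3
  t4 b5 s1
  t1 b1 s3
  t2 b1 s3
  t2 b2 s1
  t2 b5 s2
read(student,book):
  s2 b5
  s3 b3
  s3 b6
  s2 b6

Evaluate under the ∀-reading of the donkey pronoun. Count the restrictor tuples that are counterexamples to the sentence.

8

"her" takes "a student" as antecedent and "it" takes "a book"; both are donkey pronouns co-varying with the restrictor.
Strong reading: for every (t,b,s) with assigned(t,b,s), read(s,b).
Restrictor triples: (t1,b1,s3)→read(s3,b1) ✗  (t1,b4,s3)→read(s3,b4) ✗  (t2,b1,s3)→read(s3,b1) ✗  (t2,b2,s1)→read(s1,b2) ✗  (t2,b2,s2)→read(s2,b2) ✗  (t2,b5,s2)→read(s2,b5) ✓  (t3,b3,s1)→read(s1,b3) ✗  (t3,b4,s3)→read(s3,b4) ✗  (t4,b5,s1)→read(s1,b5) ✗
Counterexamples (restrictor triples failing the scope): 8.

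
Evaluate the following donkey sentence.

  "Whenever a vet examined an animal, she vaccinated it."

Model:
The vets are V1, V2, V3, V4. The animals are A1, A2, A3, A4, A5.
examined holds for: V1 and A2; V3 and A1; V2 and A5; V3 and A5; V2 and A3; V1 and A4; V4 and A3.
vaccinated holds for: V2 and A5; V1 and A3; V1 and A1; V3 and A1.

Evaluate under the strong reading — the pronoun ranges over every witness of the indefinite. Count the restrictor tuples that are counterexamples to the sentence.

"it" takes "an animal" as antecedent — a donkey pronoun bound across the clause boundary.
Strong reading: for every (v,a) with examined(v,a), vaccinated(v,a).
Restrictor pairs: (V1,A2) ✗  (V1,A4) ✗  (V2,A3) ✗  (V2,A5) ✓  (V3,A1) ✓  (V3,A5) ✗  (V4,A3) ✗
Counterexamples (restrictor pairs failing the scope): 5.

5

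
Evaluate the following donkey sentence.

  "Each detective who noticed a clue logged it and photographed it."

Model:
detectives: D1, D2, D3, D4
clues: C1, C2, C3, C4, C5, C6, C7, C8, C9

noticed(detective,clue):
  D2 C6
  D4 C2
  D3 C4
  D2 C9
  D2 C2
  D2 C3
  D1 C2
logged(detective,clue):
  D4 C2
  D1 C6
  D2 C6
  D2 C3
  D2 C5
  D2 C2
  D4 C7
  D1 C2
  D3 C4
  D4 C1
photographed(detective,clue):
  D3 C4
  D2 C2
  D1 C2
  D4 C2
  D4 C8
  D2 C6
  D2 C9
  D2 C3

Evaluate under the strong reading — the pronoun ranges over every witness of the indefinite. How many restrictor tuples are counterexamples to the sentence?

"it" takes "a clue" as antecedent — a donkey pronoun bound across the clause boundary.
Strong reading: for every (d,c) with noticed(d,c), logged(d,c) ∧ photographed(d,c).
Restrictor pairs: (D1,C2) ✓  (D2,C2) ✓  (D2,C3) ✓  (D2,C6) ✓  (D2,C9) ✗  (D3,C4) ✓  (D4,C2) ✓
Counterexamples (restrictor pairs failing the scope): 1.

1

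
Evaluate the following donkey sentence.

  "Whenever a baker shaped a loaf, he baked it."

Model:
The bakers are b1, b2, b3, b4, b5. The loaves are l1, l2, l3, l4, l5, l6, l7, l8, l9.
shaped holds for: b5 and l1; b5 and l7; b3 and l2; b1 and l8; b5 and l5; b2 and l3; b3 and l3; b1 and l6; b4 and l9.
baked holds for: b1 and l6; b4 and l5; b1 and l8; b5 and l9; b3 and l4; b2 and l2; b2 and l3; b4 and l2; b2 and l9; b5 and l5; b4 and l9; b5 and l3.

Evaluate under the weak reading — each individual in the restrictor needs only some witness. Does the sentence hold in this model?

False

"it" takes "a loaf" as antecedent — a donkey pronoun bound across the clause boundary.
Weak reading: every baker b with some shaped-loaf has at least one shaped-loaf l such that baked(b,l).
Per baker: b1:✓  b2:✓  b3:✗  b4:✓  b5:✓
b3 has no witness among its shaped-loaves.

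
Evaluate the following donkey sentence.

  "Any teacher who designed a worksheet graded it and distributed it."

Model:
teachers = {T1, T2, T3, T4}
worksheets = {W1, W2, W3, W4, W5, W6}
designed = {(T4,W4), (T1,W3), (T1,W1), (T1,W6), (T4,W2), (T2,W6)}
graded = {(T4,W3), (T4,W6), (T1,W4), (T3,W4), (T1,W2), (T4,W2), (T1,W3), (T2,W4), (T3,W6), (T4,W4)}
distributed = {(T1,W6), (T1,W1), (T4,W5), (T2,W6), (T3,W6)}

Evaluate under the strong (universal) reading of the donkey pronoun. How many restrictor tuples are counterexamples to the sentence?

6

"it" takes "a worksheet" as antecedent — a donkey pronoun bound across the clause boundary.
Strong reading: for every (t,w) with designed(t,w), graded(t,w) ∧ distributed(t,w).
Restrictor pairs: (T1,W1) ✗  (T1,W3) ✗  (T1,W6) ✗  (T2,W6) ✗  (T4,W2) ✗  (T4,W4) ✗
Counterexamples (restrictor pairs failing the scope): 6.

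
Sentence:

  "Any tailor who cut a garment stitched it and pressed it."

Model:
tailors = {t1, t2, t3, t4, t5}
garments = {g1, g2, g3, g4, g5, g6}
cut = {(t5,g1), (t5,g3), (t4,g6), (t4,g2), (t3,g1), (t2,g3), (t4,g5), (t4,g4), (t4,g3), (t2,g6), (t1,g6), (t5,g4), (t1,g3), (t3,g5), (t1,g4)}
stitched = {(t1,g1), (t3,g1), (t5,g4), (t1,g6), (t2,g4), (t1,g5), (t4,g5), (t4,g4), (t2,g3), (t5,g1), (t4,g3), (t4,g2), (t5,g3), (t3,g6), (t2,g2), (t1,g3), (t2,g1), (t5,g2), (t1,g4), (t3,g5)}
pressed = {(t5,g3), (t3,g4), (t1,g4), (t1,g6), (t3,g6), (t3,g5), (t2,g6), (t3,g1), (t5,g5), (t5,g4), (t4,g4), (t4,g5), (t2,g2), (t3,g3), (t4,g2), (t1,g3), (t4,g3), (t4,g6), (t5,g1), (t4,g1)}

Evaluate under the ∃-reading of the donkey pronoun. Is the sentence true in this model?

"it" takes "a garment" as antecedent — a donkey pronoun bound across the clause boundary.
Weak reading: every tailor t with some cut-garment has at least one cut-garment g such that stitched(t,g) ∧ pressed(t,g).
Per tailor: t1:✓  t2:✗  t3:✓  t4:✓  t5:✓
t2 has no witness among its cut-garments.

False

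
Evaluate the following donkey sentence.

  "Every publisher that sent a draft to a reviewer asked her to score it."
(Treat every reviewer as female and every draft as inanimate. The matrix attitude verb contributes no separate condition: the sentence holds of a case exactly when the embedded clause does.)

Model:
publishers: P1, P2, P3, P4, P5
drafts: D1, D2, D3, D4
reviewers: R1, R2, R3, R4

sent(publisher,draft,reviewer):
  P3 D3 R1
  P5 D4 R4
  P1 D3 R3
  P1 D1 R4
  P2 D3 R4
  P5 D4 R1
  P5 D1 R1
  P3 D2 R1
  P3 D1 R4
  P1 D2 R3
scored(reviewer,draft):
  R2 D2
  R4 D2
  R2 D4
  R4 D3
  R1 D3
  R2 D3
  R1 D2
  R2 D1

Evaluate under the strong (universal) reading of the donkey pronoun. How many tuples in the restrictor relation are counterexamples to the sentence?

"her" takes "a reviewer" as antecedent and "it" takes "a draft"; both are donkey pronouns co-varying with the restrictor.
Strong reading: for every (p,d,r) with sent(p,d,r), scored(r,d).
Restrictor triples: (P1,D1,R4)→scored(R4,D1) ✗  (P1,D2,R3)→scored(R3,D2) ✗  (P1,D3,R3)→scored(R3,D3) ✗  (P2,D3,R4)→scored(R4,D3) ✓  (P3,D1,R4)→scored(R4,D1) ✗  (P3,D2,R1)→scored(R1,D2) ✓  (P3,D3,R1)→scored(R1,D3) ✓  (P5,D1,R1)→scored(R1,D1) ✗  (P5,D4,R1)→scored(R1,D4) ✗  (P5,D4,R4)→scored(R4,D4) ✗
Counterexamples (restrictor triples failing the scope): 7.

7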